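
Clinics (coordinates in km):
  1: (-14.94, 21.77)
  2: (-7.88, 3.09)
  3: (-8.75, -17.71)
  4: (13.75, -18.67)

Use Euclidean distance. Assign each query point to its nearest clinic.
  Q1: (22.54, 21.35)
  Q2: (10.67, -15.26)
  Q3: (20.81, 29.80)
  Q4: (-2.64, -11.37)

Q1→2; Q2→4; Q3→1; Q4→3

Q1 at (22.54, 21.35):
  1: √((-37.48)² + (0.42)²) = √(1404.7504 + 0.1764) = 37.48 km
  2: √((-30.42)² + (-18.26)²) = √(925.3764 + 333.4276) = 35.48 km
  3: √((-31.29)² + (-39.06)²) = √(979.0641 + 1525.6836) = 50.05 km
  4: √((-8.79)² + (-40.02)²) = √(77.2641 + 1601.6004) = 40.97 km
  → nearest: 2 (35.48 km)
Q2 at (10.67, -15.26):
  1: √((-25.61)² + (37.03)²) = √(655.8721 + 1371.2209) = 45.02 km
  2: √((-18.55)² + (18.35)²) = √(344.1025 + 336.7225) = 26.09 km
  3: √((-19.42)² + (-2.45)²) = √(377.1364 + 6.0025) = 19.57 km
  4: √((3.08)² + (-3.41)²) = √(9.4864 + 11.6281) = 4.60 km
  → nearest: 4 (4.60 km)
Q3 at (20.81, 29.80):
  1: √((-35.75)² + (-8.03)²) = √(1278.0625 + 64.4809) = 36.64 km
  2: √((-28.69)² + (-26.71)²) = √(823.1161 + 713.4241) = 39.20 km
  3: √((-29.56)² + (-47.51)²) = √(873.7936 + 2257.2001) = 55.96 km
  4: √((-7.06)² + (-48.47)²) = √(49.8436 + 2349.3409) = 48.98 km
  → nearest: 1 (36.64 km)
Q4 at (-2.64, -11.37):
  1: √((-12.30)² + (33.14)²) = √(151.2900 + 1098.2596) = 35.35 km
  2: √((-5.24)² + (14.46)²) = √(27.4576 + 209.0916) = 15.38 km
  3: √((-6.11)² + (-6.34)²) = √(37.3321 + 40.1956) = 8.80 km
  4: √((16.39)² + (-7.30)²) = √(268.6321 + 53.2900) = 17.94 km
  → nearest: 3 (8.80 km)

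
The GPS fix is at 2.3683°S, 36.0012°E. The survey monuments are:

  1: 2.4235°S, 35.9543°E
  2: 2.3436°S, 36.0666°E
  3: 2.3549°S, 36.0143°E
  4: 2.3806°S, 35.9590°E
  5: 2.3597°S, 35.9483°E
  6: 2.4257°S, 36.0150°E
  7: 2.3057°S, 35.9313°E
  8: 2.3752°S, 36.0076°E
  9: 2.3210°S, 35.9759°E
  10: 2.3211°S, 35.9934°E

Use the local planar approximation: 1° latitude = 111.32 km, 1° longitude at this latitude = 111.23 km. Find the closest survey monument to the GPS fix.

Distances from 2.3683°S, 36.0012°E:
1: √((-0.0552·111.32)² + (-0.0469·111.23)²) = √(37.759354 + 27.213823) = 8.0606 km
2: √((0.0247·111.32)² + (0.0654·111.23)²) = √(7.560322 + 52.917506) = 7.7767 km
3: √((0.0134·111.32)² + (0.0131·111.23)²) = √(2.225133 + 2.123178) = 2.0853 km
4: √((-0.0123·111.32)² + (-0.0422·111.23)²) = √(1.874807 + 22.032754) = 4.8895 km
5: √((0.0086·111.32)² + (-0.0529·111.23)²) = √(0.916523 + 34.622244) = 5.9614 km
6: √((-0.0574·111.32)² + (0.0138·111.23)²) = √(40.829135 + 2.356145) = 6.5716 km
7: √((0.0626·111.32)² + (-0.0699·111.23)²) = √(48.561832 + 60.450267) = 10.4409 km
8: √((-0.0069·111.32)² + (0.0064·111.23)²) = √(0.589990 + 0.506762) = 1.0473 km
9: √((0.0473·111.32)² + (-0.0253·111.23)²) = √(27.724816 + 7.919266) = 5.9703 km
10: √((0.0472·111.32)² + (-0.0078·111.23)²) = √(27.607711 + 0.752719) = 5.3255 km
Minimum: 8 at 1.0473 km.

8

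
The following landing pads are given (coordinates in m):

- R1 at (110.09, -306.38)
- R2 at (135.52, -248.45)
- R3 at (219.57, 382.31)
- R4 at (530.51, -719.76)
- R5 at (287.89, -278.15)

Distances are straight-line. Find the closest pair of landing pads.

R1 and R2

Pairwise distances:
R1–R2: √((25.43)² + (57.93)²) = √(646.6849 + 3355.8849) = 63.27 m
R2–R5: √((152.37)² + (-29.70)²) = √(23216.6169 + 882.0900) = 155.24 m
R1–R5: √((177.80)² + (28.23)²) = √(31612.8400 + 796.9329) = 180.03 m
R4–R5: √((-242.62)² + (441.61)²) = √(58864.4644 + 195019.3921) = 503.87 m
R1–R4: √((420.42)² + (-413.38)²) = √(176752.9764 + 170883.0244) = 589.61 m
R2–R4: √((394.99)² + (-471.31)²) = √(156017.1001 + 222133.1161) = 614.94 m
R2–R3: √((84.05)² + (630.76)²) = √(7064.4025 + 397858.1776) = 636.34 m
R3–R5: √((68.32)² + (-660.46)²) = √(4667.6224 + 436207.4116) = 663.98 m
R1–R3: √((109.48)² + (688.69)²) = √(11985.8704 + 474293.9161) = 697.34 m
R3–R4: √((310.94)² + (-1102.07)²) = √(96683.6836 + 1214558.2849) = 1145.09 m
Closest pair: R1–R2 at 63.27 m.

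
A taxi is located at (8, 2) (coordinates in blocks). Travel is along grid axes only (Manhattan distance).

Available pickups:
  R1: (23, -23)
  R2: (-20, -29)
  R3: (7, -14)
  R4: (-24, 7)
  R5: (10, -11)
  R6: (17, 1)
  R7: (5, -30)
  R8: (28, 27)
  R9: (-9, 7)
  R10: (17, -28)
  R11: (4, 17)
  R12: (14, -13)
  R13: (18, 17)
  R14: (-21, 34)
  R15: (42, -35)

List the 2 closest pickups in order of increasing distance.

R6, R5

Distances from (8, 2):
R1: |15| + |-25| = 15 + 25 = 40 blocks
R2: |-28| + |-31| = 28 + 31 = 59 blocks
R3: |-1| + |-16| = 1 + 16 = 17 blocks
R4: |-32| + |5| = 32 + 5 = 37 blocks
R5: |2| + |-13| = 2 + 13 = 15 blocks
R6: |9| + |-1| = 9 + 1 = 10 blocks
R7: |-3| + |-32| = 3 + 32 = 35 blocks
R8: |20| + |25| = 20 + 25 = 45 blocks
R9: |-17| + |5| = 17 + 5 = 22 blocks
R10: |9| + |-30| = 9 + 30 = 39 blocks
R11: |-4| + |15| = 4 + 15 = 19 blocks
R12: |6| + |-15| = 6 + 15 = 21 blocks
R13: |10| + |15| = 10 + 15 = 25 blocks
R14: |-29| + |32| = 29 + 32 = 61 blocks
R15: |34| + |-37| = 34 + 37 = 71 blocks
Sorted: R6 (10 blocks) < R5 (15 blocks) < R3 (17 blocks) < R11 (19 blocks) < …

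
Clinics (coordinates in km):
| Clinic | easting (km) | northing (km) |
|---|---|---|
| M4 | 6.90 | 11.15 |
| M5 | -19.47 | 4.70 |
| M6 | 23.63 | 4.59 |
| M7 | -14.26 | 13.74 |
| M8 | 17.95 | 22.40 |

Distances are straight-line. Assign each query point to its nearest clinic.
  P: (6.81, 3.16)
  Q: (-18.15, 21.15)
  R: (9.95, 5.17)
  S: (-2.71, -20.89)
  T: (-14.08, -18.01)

P→M4; Q→M7; R→M4; S→M5; T→M5

P at (6.81, 3.16):
  M4: √((0.09)² + (7.99)²) = √(0.0081 + 63.8401) = 7.99 km
  M5: √((-26.28)² + (1.54)²) = √(690.6384 + 2.3716) = 26.33 km
  M6: √((16.82)² + (1.43)²) = √(282.9124 + 2.0449) = 16.88 km
  M7: √((-21.07)² + (10.58)²) = √(443.9449 + 111.9364) = 23.58 km
  M8: √((11.14)² + (19.24)²) = √(124.0996 + 370.1776) = 22.23 km
  → nearest: M4 (7.99 km)
Q at (-18.15, 21.15):
  M4: √((25.05)² + (-10.00)²) = √(627.5025 + 100.0000) = 26.97 km
  M5: √((-1.32)² + (-16.45)²) = √(1.7424 + 270.6025) = 16.50 km
  M6: √((41.78)² + (-16.56)²) = √(1745.5684 + 274.2336) = 44.94 km
  M7: √((3.89)² + (-7.41)²) = √(15.1321 + 54.9081) = 8.37 km
  M8: √((36.10)² + (1.25)²) = √(1303.2100 + 1.5625) = 36.12 km
  → nearest: M7 (8.37 km)
R at (9.95, 5.17):
  M4: √((-3.05)² + (5.98)²) = √(9.3025 + 35.7604) = 6.71 km
  M5: √((-29.42)² + (-0.47)²) = √(865.5364 + 0.2209) = 29.42 km
  M6: √((13.68)² + (-0.58)²) = √(187.1424 + 0.3364) = 13.69 km
  M7: √((-24.21)² + (8.57)²) = √(586.1241 + 73.4449) = 25.68 km
  M8: √((8.00)² + (17.23)²) = √(64.0000 + 296.8729) = 19.00 km
  → nearest: M4 (6.71 km)
S at (-2.71, -20.89):
  M4: √((9.61)² + (32.04)²) = √(92.3521 + 1026.5616) = 33.45 km
  M5: √((-16.76)² + (25.59)²) = √(280.8976 + 654.8481) = 30.59 km
  M6: √((26.34)² + (25.48)²) = √(693.7956 + 649.2304) = 36.65 km
  M7: √((-11.55)² + (34.63)²) = √(133.4025 + 1199.2369) = 36.51 km
  M8: √((20.66)² + (43.29)²) = √(426.8356 + 1874.0241) = 47.97 km
  → nearest: M5 (30.59 km)
T at (-14.08, -18.01):
  M4: √((20.98)² + (29.16)²) = √(440.1604 + 850.3056) = 35.92 km
  M5: √((-5.39)² + (22.71)²) = √(29.0521 + 515.7441) = 23.34 km
  M6: √((37.71)² + (22.60)²) = √(1422.0441 + 510.7600) = 43.96 km
  M7: √((-0.18)² + (31.75)²) = √(0.0324 + 1008.0625) = 31.75 km
  M8: √((32.03)² + (40.41)²) = √(1025.9209 + 1632.9681) = 51.56 km
  → nearest: M5 (23.34 km)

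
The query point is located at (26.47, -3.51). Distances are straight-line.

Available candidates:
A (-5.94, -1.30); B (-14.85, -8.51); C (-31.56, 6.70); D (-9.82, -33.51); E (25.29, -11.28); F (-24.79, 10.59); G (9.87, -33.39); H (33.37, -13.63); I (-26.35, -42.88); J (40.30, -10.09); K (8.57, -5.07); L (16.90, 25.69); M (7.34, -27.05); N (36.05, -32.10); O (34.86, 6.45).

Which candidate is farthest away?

Distances from (26.47, -3.51):
A: 32.49
B: 41.62
C: 58.92
D: 47.08
E: 7.86
F: 53.16
G: 34.18
H: 12.25
I: 65.88
J: 15.32
K: 17.97
L: 30.73
M: 30.33
N: 30.15
O: 13.02
Maximum: I at 65.88.

I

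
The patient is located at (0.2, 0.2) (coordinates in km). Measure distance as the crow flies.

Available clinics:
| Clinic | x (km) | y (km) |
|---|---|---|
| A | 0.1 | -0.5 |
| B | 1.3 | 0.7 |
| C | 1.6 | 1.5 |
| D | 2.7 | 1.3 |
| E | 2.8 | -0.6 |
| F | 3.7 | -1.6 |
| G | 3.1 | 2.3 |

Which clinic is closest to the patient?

Distances from (0.2, 0.2):
A: √((-0.1)² + (-0.7)²) = √(0.0100 + 0.4900) = 0.71 km
B: √((1.1)² + (0.5)²) = √(1.2100 + 0.2500) = 1.21 km
C: √((1.4)² + (1.3)²) = √(1.9600 + 1.6900) = 1.91 km
D: √((2.5)² + (1.1)²) = √(6.2500 + 1.2100) = 2.73 km
E: √((2.6)² + (-0.8)²) = √(6.7600 + 0.6400) = 2.72 km
F: √((3.5)² + (-1.8)²) = √(12.2500 + 3.2400) = 3.94 km
G: √((2.9)² + (2.1)²) = √(8.4100 + 4.4100) = 3.58 km
Minimum: A at 0.71 km.

A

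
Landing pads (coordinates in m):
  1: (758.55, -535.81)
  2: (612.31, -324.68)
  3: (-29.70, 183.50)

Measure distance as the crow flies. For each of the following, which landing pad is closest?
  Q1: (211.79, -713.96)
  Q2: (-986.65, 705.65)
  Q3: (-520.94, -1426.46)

Q1→2; Q2→3; Q3→1

Q1 at (211.79, -713.96):
  1: √((546.76)² + (178.15)²) = √(298946.4976 + 31737.4225) = 575.05 m
  2: √((400.52)² + (389.28)²) = √(160416.2704 + 151538.9184) = 558.53 m
  3: √((-241.49)² + (897.46)²) = √(58317.4201 + 805434.4516) = 929.38 m
  → nearest: 2 (558.53 m)
Q2 at (-986.65, 705.65):
  1: √((1745.20)² + (-1241.46)²) = √(3045723.0400 + 1541222.9316) = 2141.72 m
  2: √((1598.96)² + (-1030.33)²) = √(2556673.0816 + 1061579.9089) = 1902.17 m
  3: √((956.95)² + (-522.15)²) = √(915753.3025 + 272640.6225) = 1090.13 m
  → nearest: 3 (1090.13 m)
Q3 at (-520.94, -1426.46):
  1: √((1279.49)² + (890.65)²) = √(1637094.6601 + 793257.4225) = 1558.96 m
  2: √((1133.25)² + (1101.78)²) = √(1284255.5625 + 1213919.1684) = 1580.56 m
  3: √((491.24)² + (1609.96)²) = √(241316.7376 + 2591971.2016) = 1683.24 m
  → nearest: 1 (1558.96 m)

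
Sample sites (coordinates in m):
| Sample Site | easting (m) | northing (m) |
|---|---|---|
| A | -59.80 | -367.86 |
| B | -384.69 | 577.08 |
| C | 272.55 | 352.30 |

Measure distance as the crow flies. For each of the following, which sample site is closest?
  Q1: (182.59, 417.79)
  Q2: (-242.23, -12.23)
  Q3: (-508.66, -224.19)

Q1→C; Q2→A; Q3→A

Q1 at (182.59, 417.79):
  A: √((-242.39)² + (-785.65)²) = √(58752.9121 + 617245.9225) = 822.19 m
  B: √((-567.28)² + (159.29)²) = √(321806.5984 + 25373.3041) = 589.22 m
  C: √((89.96)² + (-65.49)²) = √(8092.8016 + 4288.9401) = 111.27 m
  → nearest: C (111.27 m)
Q2 at (-242.23, -12.23):
  A: √((182.43)² + (-355.63)²) = √(33280.7049 + 126472.6969) = 399.69 m
  B: √((-142.46)² + (589.31)²) = √(20294.8516 + 347286.2761) = 606.28 m
  C: √((514.78)² + (364.53)²) = √(264998.4484 + 132882.1209) = 630.78 m
  → nearest: A (399.69 m)
Q3 at (-508.66, -224.19):
  A: √((448.86)² + (-143.67)²) = √(201475.2996 + 20641.0689) = 471.29 m
  B: √((123.97)² + (801.27)²) = √(15368.5609 + 642033.6129) = 810.80 m
  C: √((781.21)² + (576.49)²) = √(610289.0641 + 332340.7201) = 970.89 m
  → nearest: A (471.29 m)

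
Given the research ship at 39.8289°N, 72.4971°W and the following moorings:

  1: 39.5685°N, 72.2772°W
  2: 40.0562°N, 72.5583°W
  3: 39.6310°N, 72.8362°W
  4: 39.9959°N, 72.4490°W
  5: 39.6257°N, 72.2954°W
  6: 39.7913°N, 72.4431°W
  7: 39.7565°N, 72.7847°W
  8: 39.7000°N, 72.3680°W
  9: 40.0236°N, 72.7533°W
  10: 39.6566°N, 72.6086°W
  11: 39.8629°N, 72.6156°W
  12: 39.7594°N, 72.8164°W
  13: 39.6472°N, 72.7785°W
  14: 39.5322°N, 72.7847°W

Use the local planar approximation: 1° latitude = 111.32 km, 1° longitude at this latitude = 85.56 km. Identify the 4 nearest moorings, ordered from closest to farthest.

6, 11, 8, 4

Distances from 39.8289°N, 72.4971°W:
1: 34.5583 km
2: 25.8392 km
3: 36.4295 km
4: 19.0405 km
5: 28.4516 km
6: 6.2343 km
7: 25.8933 km
8: 18.1082 km
9: 30.8264 km
10: 21.4219 km
11: 10.8223 km
12: 28.3937 km
13: 31.4453 km
14: 41.1874 km
Sorted: 6 (6.2343 km) < 11 (10.8223 km) < 8 (18.1082 km) < 4 (19.0405 km) < 10 (21.4219 km) < 2 (25.8392 km) < …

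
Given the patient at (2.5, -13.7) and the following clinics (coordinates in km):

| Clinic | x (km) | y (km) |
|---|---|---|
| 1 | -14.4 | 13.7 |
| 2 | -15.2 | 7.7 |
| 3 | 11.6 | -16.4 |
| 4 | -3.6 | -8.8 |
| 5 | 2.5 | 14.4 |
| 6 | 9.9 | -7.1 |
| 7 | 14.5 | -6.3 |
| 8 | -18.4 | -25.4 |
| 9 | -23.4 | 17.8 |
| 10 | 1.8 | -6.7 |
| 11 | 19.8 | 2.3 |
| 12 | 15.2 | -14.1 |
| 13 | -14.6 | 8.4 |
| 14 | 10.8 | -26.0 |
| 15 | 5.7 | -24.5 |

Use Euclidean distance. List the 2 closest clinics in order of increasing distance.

Distances from (2.5, -13.7):
1: 32.2 km
2: 27.8 km
3: 9.5 km
4: 7.8 km
5: 28.1 km
6: 9.9 km
7: 14.1 km
8: 24.0 km
9: 40.8 km
10: 7.0 km
11: 23.6 km
12: 12.7 km
13: 27.9 km
14: 14.8 km
15: 11.3 km
Sorted: 10 (7.0 km) < 4 (7.8 km) < 3 (9.5 km) < 6 (9.9 km) < …

10, 4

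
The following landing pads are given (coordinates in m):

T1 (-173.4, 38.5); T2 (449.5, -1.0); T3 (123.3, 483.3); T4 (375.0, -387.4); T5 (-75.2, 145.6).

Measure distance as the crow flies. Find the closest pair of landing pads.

Pairwise distances:
T1–T2: 624.2 m
T1–T3: 534.7 m
T1–T4: 694.4 m
T1–T5: 145.3 m
T2–T3: 583.9 m
T2–T4: 393.5 m
T2–T5: 544.8 m
T3–T4: 906.4 m
T3–T5: 391.7 m
T4–T5: 697.7 m
Closest pair: T1–T5 at 145.3 m.

T1 and T5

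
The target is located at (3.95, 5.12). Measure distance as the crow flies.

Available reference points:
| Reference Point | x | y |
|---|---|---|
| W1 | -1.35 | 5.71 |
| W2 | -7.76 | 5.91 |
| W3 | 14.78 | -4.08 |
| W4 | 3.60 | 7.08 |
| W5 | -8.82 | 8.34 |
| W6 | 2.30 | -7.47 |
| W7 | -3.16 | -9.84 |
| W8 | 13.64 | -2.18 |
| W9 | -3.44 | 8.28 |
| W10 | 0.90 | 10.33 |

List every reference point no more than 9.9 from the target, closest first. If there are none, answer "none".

Distances from (3.95, 5.12):
W1: 5.33
W2: 11.74
W3: 14.21
W4: 1.99
W5: 13.17
W6: 12.70
W7: 16.56
W8: 12.13
W9: 8.04
W10: 6.04
Threshold 9.9: W4 (1.99), W1 (5.33), W10 (6.04), W9 (8.04) are within range.

W4, W1, W10, W9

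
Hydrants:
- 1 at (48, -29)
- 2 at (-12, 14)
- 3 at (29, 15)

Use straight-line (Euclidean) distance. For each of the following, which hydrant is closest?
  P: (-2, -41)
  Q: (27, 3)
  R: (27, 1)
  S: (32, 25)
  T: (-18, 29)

P at (-2, -41):
  1: √((50)² + (12)²) = √(2500.000 + 144.000) = 51.4
  2: √((-10)² + (55)²) = √(100.000 + 3025.000) = 55.9
  3: √((31)² + (56)²) = √(961.000 + 3136.000) = 64.0
  → nearest: 1 (51.4)
Q at (27, 3):
  1: √((21)² + (-32)²) = √(441.000 + 1024.000) = 38.3
  2: √((-39)² + (11)²) = √(1521.000 + 121.000) = 40.5
  3: √((2)² + (12)²) = √(4.000 + 144.000) = 12.2
  → nearest: 3 (12.2)
R at (27, 1):
  1: √((21)² + (-30)²) = √(441.000 + 900.000) = 36.6
  2: √((-39)² + (13)²) = √(1521.000 + 169.000) = 41.1
  3: √((2)² + (14)²) = √(4.000 + 196.000) = 14.1
  → nearest: 3 (14.1)
S at (32, 25):
  1: √((16)² + (-54)²) = √(256.000 + 2916.000) = 56.3
  2: √((-44)² + (-11)²) = √(1936.000 + 121.000) = 45.4
  3: √((-3)² + (-10)²) = √(9.000 + 100.000) = 10.4
  → nearest: 3 (10.4)
T at (-18, 29):
  1: √((66)² + (-58)²) = √(4356.000 + 3364.000) = 87.9
  2: √((6)² + (-15)²) = √(36.000 + 225.000) = 16.2
  3: √((47)² + (-14)²) = √(2209.000 + 196.000) = 49.0
  → nearest: 2 (16.2)

P→1; Q→3; R→3; S→3; T→2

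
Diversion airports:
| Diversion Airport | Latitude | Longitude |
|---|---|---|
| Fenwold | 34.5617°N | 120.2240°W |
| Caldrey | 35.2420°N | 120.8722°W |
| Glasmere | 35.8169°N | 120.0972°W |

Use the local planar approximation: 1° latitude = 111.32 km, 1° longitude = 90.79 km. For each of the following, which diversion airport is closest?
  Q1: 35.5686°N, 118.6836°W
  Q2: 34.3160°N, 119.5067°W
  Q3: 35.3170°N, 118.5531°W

Q1→Glasmere; Q2→Fenwold; Q3→Glasmere

Q1 at 35.5686°N, 118.6836°W:
  Fenwold: 179.2277 km
  Caldrey: 202.0018 km
  Glasmere: 131.2835 km
  → nearest: Glasmere (131.2835 km)
Q2 at 34.3160°N, 119.5067°W:
  Fenwold: 70.6342 km
  Caldrey: 161.2311 km
  Glasmere: 175.4707 km
  → nearest: Fenwold (70.6342 km)
Q3 at 35.3170°N, 118.5531°W:
  Fenwold: 173.4435 km
  Caldrey: 210.7166 km
  Glasmere: 150.8301 km
  → nearest: Glasmere (150.8301 km)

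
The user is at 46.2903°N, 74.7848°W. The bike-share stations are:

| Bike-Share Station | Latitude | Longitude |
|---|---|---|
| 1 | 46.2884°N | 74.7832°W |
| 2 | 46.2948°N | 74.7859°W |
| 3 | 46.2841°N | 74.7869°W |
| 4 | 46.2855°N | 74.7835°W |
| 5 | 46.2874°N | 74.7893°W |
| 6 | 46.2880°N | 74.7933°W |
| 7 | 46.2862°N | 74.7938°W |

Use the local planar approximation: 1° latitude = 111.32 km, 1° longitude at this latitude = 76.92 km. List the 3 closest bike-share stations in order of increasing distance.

Distances from 46.2903°N, 74.7848°W:
1: 0.2447 km
2: 0.5080 km
3: 0.7088 km
4: 0.5436 km
5: 0.4733 km
6: 0.7022 km
7: 0.8292 km
Sorted: 1 (0.2447 km) < 5 (0.4733 km) < 2 (0.5080 km) < 4 (0.5436 km) < 6 (0.7022 km) < …

1, 5, 2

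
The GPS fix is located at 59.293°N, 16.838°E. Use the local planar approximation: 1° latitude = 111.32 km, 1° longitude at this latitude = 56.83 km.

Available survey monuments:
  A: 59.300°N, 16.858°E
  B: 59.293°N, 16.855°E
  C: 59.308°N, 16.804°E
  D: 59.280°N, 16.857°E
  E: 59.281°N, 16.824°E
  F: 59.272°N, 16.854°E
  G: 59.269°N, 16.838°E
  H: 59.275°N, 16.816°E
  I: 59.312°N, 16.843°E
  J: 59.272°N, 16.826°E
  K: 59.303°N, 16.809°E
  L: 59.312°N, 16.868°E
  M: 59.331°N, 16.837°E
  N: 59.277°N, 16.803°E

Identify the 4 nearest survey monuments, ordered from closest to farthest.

Distances from 59.293°N, 16.838°E:
A: 1.378 km
B: 0.966 km
C: 2.554 km
D: 1.806 km
E: 1.555 km
F: 2.508 km
G: 2.672 km
H: 2.362 km
I: 2.134 km
J: 2.435 km
K: 1.989 km
L: 2.717 km
M: 4.231 km
N: 2.670 km
Sorted: B (0.966 km) < A (1.378 km) < E (1.555 km) < D (1.806 km) < K (1.989 km) < I (2.134 km) < …

B, A, E, D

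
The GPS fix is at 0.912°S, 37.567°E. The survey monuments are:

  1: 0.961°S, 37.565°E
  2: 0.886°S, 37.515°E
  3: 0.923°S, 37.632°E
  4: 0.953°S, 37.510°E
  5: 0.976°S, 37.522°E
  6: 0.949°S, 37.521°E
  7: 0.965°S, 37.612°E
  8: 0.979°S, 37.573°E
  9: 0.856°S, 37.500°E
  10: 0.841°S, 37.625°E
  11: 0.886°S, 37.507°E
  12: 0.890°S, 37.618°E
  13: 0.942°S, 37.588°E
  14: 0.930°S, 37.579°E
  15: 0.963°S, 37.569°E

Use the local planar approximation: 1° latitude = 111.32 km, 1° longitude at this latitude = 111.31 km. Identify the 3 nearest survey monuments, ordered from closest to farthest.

Distances from 0.912°S, 37.567°E:
1: 5.459 km
2: 6.471 km
3: 7.338 km
4: 7.816 km
5: 8.709 km
6: 6.571 km
7: 7.739 km
8: 7.488 km
9: 9.720 km
10: 10.205 km
11: 7.279 km
12: 6.183 km
13: 4.076 km
14: 2.408 km
15: 5.682 km
Sorted: 14 (2.408 km) < 13 (4.076 km) < 1 (5.459 km) < 15 (5.682 km) < 12 (6.183 km) < …

14, 13, 1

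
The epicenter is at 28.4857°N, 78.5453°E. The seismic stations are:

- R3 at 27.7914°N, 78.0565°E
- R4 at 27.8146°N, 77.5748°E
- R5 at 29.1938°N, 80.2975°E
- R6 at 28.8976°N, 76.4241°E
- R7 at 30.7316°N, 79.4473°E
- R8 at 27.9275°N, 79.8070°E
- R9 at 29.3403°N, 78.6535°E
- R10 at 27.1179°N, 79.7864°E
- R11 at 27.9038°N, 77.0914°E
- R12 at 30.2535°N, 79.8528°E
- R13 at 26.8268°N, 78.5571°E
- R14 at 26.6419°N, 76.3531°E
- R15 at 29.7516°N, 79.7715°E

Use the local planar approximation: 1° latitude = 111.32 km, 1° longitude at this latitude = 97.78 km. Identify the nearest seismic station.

Distances from 28.4857°N, 78.5453°E:
R3: 90.8736 km
R4: 120.7736 km
R5: 188.5935 km
R6: 212.4188 km
R7: 265.1143 km
R8: 138.1345 km
R9: 95.7206 km
R10: 194.7079 km
R11: 156.2249 km
R12: 234.6739 km
R13: 184.6724 km
R14: 296.7754 km
R15: 185.0241 km
Minimum: R3 at 90.8736 km.

R3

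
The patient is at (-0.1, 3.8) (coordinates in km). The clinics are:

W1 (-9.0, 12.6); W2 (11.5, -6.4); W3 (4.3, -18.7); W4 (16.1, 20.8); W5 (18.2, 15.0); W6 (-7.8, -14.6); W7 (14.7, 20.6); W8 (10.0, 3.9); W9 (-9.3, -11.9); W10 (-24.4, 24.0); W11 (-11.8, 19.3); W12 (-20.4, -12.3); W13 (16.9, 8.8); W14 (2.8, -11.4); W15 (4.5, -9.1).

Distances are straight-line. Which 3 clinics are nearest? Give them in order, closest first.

W8, W1, W15

Distances from (-0.1, 3.8):
W1: 12.5 km
W2: 15.4 km
W3: 22.9 km
W4: 23.5 km
W5: 21.5 km
W6: 19.9 km
W7: 22.4 km
W8: 10.1 km
W9: 18.2 km
W10: 31.6 km
W11: 19.4 km
W12: 25.9 km
W13: 17.7 km
W14: 15.5 km
W15: 13.7 km
Sorted: W8 (10.1 km) < W1 (12.5 km) < W15 (13.7 km) < W2 (15.4 km) < W14 (15.5 km) < …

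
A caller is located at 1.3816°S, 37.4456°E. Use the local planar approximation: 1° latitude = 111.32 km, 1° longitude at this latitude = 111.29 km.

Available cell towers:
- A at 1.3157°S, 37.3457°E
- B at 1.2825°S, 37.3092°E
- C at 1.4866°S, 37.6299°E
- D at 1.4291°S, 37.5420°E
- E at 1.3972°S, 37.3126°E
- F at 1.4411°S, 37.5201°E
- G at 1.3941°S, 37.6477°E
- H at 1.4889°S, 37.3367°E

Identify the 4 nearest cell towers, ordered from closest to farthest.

Distances from 1.3816°S, 37.4456°E:
A: 13.3201 km
B: 18.7652 km
C: 23.6075 km
D: 11.9607 km
E: 14.9031 km
F: 10.6120 km
G: 22.5347 km
H: 17.0163 km
Sorted: F (10.6120 km) < D (11.9607 km) < A (13.3201 km) < E (14.9031 km) < H (17.0163 km) < B (18.7652 km) < …

F, D, A, E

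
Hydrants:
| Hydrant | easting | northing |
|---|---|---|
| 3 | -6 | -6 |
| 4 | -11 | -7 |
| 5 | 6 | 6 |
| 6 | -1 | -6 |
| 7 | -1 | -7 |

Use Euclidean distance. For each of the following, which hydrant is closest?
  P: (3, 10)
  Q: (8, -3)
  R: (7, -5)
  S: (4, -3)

P at (3, 10):
  3: √((-9)² + (-16)²) = √(81.00000 + 256.00000) = 18.358
  4: √((-14)² + (-17)²) = √(196.00000 + 289.00000) = 22.023
  5: √((3)² + (-4)²) = √(9.00000 + 16.00000) = 5.000
  6: √((-4)² + (-16)²) = √(16.00000 + 256.00000) = 16.492
  7: √((-4)² + (-17)²) = √(16.00000 + 289.00000) = 17.464
  → nearest: 5 (5.000)
Q at (8, -3):
  3: √((-14)² + (-3)²) = √(196.00000 + 9.00000) = 14.318
  4: √((-19)² + (-4)²) = √(361.00000 + 16.00000) = 19.416
  5: √((-2)² + (9)²) = √(4.00000 + 81.00000) = 9.220
  6: √((-9)² + (-3)²) = √(81.00000 + 9.00000) = 9.487
  7: √((-9)² + (-4)²) = √(81.00000 + 16.00000) = 9.849
  → nearest: 5 (9.220)
R at (7, -5):
  3: √((-13)² + (-1)²) = √(169.00000 + 1.00000) = 13.038
  4: √((-18)² + (-2)²) = √(324.00000 + 4.00000) = 18.111
  5: √((-1)² + (11)²) = √(1.00000 + 121.00000) = 11.045
  6: √((-8)² + (-1)²) = √(64.00000 + 1.00000) = 8.062
  7: √((-8)² + (-2)²) = √(64.00000 + 4.00000) = 8.246
  → nearest: 6 (8.062)
S at (4, -3):
  3: √((-10)² + (-3)²) = √(100.00000 + 9.00000) = 10.440
  4: √((-15)² + (-4)²) = √(225.00000 + 16.00000) = 15.524
  5: √((2)² + (9)²) = √(4.00000 + 81.00000) = 9.220
  6: √((-5)² + (-3)²) = √(25.00000 + 9.00000) = 5.831
  7: √((-5)² + (-4)²) = √(25.00000 + 16.00000) = 6.403
  → nearest: 6 (5.831)

P→5; Q→5; R→6; S→6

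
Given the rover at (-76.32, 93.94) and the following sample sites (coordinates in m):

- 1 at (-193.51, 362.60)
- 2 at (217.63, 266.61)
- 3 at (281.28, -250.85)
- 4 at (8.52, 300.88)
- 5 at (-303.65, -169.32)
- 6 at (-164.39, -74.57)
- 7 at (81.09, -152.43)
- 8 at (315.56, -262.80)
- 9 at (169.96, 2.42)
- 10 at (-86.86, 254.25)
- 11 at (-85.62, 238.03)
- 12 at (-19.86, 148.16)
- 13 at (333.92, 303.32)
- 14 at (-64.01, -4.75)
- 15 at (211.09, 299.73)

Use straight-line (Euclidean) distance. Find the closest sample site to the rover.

Distances from (-76.32, 93.94):
1: 293.11 m
2: 340.91 m
3: 496.75 m
4: 223.66 m
5: 347.83 m
6: 190.14 m
7: 292.36 m
8: 529.94 m
9: 262.74 m
10: 160.66 m
11: 144.39 m
12: 78.28 m
13: 460.58 m
14: 99.45 m
15: 353.49 m
Minimum: 12 at 78.28 m.

12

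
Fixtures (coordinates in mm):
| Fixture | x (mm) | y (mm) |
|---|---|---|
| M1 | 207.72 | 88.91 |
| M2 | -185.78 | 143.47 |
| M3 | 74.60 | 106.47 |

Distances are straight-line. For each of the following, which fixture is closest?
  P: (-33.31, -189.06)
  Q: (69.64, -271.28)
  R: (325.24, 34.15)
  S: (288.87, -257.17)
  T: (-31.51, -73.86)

P at (-33.31, -189.06):
  M1: √((241.03)² + (277.97)²) = √(58095.4609 + 77267.3209) = 367.92 mm
  M2: √((-152.47)² + (332.53)²) = √(23247.1009 + 110576.2009) = 365.82 mm
  M3: √((107.91)² + (295.53)²) = √(11644.5681 + 87337.9809) = 314.61 mm
  → nearest: M3 (314.61 mm)
Q at (69.64, -271.28):
  M1: √((138.08)² + (360.19)²) = √(19066.0864 + 129736.8361) = 385.75 mm
  M2: √((-255.42)² + (414.75)²) = √(65239.3764 + 172017.5625) = 487.09 mm
  M3: √((4.96)² + (377.75)²) = √(24.6016 + 142695.0625) = 377.78 mm
  → nearest: M3 (377.78 mm)
R at (325.24, 34.15):
  M1: √((-117.52)² + (54.76)²) = √(13810.9504 + 2998.6576) = 129.65 mm
  M2: √((-511.02)² + (109.32)²) = √(261141.4404 + 11950.8624) = 522.58 mm
  M3: √((-250.64)² + (72.32)²) = √(62820.4096 + 5230.1824) = 260.87 mm
  → nearest: M1 (129.65 mm)
S at (288.87, -257.17):
  M1: √((-81.15)² + (346.08)²) = √(6585.3225 + 119771.3664) = 355.47 mm
  M2: √((-474.65)² + (400.64)²) = √(225292.6225 + 160512.4096) = 621.13 mm
  M3: √((-214.27)² + (363.64)²) = √(45911.6329 + 132234.0496) = 422.07 mm
  → nearest: M1 (355.47 mm)
T at (-31.51, -73.86):
  M1: √((239.23)² + (162.77)²) = √(57230.9929 + 26494.0729) = 289.35 mm
  M2: √((-154.27)² + (217.33)²) = √(23799.2329 + 47232.3289) = 266.52 mm
  M3: √((106.11)² + (180.33)²) = √(11259.3321 + 32518.9089) = 209.23 mm
  → nearest: M3 (209.23 mm)

P→M3; Q→M3; R→M1; S→M1; T→M3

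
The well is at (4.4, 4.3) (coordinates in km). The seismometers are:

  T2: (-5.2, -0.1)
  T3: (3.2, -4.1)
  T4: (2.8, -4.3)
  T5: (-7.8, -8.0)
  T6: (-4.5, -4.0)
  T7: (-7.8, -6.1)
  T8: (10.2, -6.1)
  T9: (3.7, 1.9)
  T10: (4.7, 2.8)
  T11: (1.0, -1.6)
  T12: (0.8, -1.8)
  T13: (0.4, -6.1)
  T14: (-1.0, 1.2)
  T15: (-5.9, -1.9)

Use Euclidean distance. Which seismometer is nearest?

Distances from (4.4, 4.3):
T2: 10.6 km
T3: 8.5 km
T4: 8.7 km
T5: 17.3 km
T6: 12.2 km
T7: 16.0 km
T8: 11.9 km
T9: 2.5 km
T10: 1.5 km
T11: 6.8 km
T12: 7.1 km
T13: 11.1 km
T14: 6.2 km
T15: 12.0 km
Minimum: T10 at 1.5 km.

T10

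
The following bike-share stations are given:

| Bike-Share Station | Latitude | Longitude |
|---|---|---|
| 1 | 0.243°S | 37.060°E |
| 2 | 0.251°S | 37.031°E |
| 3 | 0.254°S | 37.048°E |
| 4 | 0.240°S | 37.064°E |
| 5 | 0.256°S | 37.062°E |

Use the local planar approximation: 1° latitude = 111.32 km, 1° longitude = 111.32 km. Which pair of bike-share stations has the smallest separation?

1 and 4

Pairwise distances:
1–2: √((-0.008·111.32)² + (-0.029·111.32)²) = √(0.79310 + 10.42179) = 3.349 km
1–3: √((-0.011·111.32)² + (-0.012·111.32)²) = √(1.49945 + 1.78447) = 1.812 km
1–4: √((0.003·111.32)² + (0.004·111.32)²) = √(0.11153 + 0.19827) = 0.557 km
1–5: √((-0.013·111.32)² + (0.002·111.32)²) = √(2.09427 + 0.04957) = 1.464 km
2–3: √((-0.003·111.32)² + (0.017·111.32)²) = √(0.11153 + 3.58133) = 1.922 km
2–4: √((0.011·111.32)² + (0.033·111.32)²) = √(1.49945 + 13.49504) = 3.872 km
2–5: √((-0.005·111.32)² + (0.031·111.32)²) = √(0.30980 + 11.90885) = 3.496 km
3–4: √((0.014·111.32)² + (0.016·111.32)²) = √(2.42886 + 3.17239) = 2.367 km
3–5: √((-0.002·111.32)² + (0.014·111.32)²) = √(0.04957 + 2.42886) = 1.574 km
4–5: √((-0.016·111.32)² + (-0.002·111.32)²) = √(3.17239 + 0.04957) = 1.795 km
Closest pair: 1–4 at 0.557 km.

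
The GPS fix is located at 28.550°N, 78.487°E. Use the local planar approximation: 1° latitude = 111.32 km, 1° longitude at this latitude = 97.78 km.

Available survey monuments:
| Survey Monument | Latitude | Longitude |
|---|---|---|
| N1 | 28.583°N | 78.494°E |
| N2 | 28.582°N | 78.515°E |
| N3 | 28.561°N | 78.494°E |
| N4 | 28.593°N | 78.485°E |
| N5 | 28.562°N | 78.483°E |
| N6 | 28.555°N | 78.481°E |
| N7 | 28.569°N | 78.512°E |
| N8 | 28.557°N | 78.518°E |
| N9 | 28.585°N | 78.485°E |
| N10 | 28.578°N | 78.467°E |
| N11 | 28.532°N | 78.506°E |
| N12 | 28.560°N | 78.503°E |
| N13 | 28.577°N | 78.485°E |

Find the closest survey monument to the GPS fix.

N6

Distances from 28.550°N, 78.487°E:
N1: 3.737 km
N2: 4.493 km
N3: 1.403 km
N4: 4.791 km
N5: 1.392 km
N6: 0.809 km
N7: 3.233 km
N8: 3.130 km
N9: 3.901 km
N10: 3.680 km
N11: 2.732 km
N12: 1.920 km
N13: 3.012 km
Minimum: N6 at 0.809 km.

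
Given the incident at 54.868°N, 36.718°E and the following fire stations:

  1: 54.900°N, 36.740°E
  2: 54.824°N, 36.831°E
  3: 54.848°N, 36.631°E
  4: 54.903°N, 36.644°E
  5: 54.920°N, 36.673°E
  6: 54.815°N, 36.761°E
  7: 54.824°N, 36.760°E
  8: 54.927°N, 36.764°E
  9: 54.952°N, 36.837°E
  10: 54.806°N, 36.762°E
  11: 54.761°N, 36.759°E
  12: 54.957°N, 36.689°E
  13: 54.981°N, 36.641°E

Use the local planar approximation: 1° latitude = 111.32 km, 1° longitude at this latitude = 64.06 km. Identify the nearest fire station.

Distances from 54.868°N, 36.718°E:
1: √((0.032·111.32)² + (0.022·64.06)²) = √(12.68955 + 1.98618) = 3.831 km
2: √((-0.044·111.32)² + (0.113·64.06)²) = √(23.99119 + 52.39994) = 8.740 km
3: √((-0.020·111.32)² + (-0.087·64.06)²) = √(4.95686 + 31.06078) = 6.001 km
4: √((0.035·111.32)² + (-0.074·64.06)²) = √(15.18037 + 22.47177) = 6.136 km
5: √((0.052·111.32)² + (-0.045·64.06)²) = √(33.50835 + 8.30996) = 6.467 km
6: √((-0.053·111.32)² + (0.043·64.06)²) = √(34.80953 + 7.58771) = 6.511 km
7: √((-0.044·111.32)² + (0.042·64.06)²) = √(23.99119 + 7.23890) = 5.588 km
8: √((0.059·111.32)² + (0.046·64.06)²) = √(43.13705 + 8.68339) = 7.199 km
9: √((0.084·111.32)² + (0.119·64.06)²) = √(87.43896 + 58.11226) = 12.064 km
10: √((-0.062·111.32)² + (0.044·64.06)²) = √(47.63540 + 7.94473) = 7.455 km
11: √((-0.107·111.32)² + (0.041·64.06)²) = √(141.87764 + 6.89829) = 12.197 km
12: √((0.089·111.32)² + (-0.029·64.06)²) = √(98.15816 + 3.45120) = 10.080 km
13: √((0.113·111.32)² + (-0.077·64.06)²) = √(158.23527 + 24.33074) = 13.512 km
Minimum: 1 at 3.831 km.

1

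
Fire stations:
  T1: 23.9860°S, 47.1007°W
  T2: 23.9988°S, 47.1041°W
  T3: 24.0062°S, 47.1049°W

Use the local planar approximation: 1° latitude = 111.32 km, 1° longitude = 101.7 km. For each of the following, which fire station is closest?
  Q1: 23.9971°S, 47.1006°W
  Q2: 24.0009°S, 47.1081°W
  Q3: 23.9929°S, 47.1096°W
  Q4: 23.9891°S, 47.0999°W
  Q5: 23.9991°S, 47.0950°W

Q1 at 23.9971°S, 47.1006°W:
  T1: 1.2357 km
  T2: 0.4031 km
  T3: 1.1034 km
  → nearest: T2 (0.4031 km)
Q2 at 24.0009°S, 47.1081°W:
  T1: 1.8214 km
  T2: 0.4692 km
  T3: 0.6738 km
  → nearest: T2 (0.4692 km)
Q3 at 23.9929°S, 47.1096°W:
  T1: 1.1871 km
  T2: 0.8627 km
  T3: 1.5558 km
  → nearest: T2 (0.8627 km)
Q4 at 23.9891°S, 47.0999°W:
  T1: 0.3546 km
  T2: 1.1612 km
  T3: 1.9703 km
  → nearest: T1 (0.3546 km)
Q5 at 23.9991°S, 47.0950°W:
  T1: 1.5693 km
  T2: 0.9261 km
  T3: 1.2800 km
  → nearest: T2 (0.9261 km)

Q1→T2; Q2→T2; Q3→T2; Q4→T1; Q5→T2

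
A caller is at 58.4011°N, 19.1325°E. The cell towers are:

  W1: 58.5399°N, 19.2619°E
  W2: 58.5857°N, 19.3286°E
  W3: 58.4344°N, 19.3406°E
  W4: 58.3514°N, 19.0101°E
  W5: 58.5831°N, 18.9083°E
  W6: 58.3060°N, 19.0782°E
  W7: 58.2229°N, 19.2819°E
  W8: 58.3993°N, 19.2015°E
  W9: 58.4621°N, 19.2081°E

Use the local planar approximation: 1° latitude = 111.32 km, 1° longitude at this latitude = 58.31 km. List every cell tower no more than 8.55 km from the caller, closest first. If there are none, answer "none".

W8, W9

Distances from 58.4011°N, 19.1325°E:
W1: 17.1951 km
W2: 23.5168 km
W3: 12.6879 km
W4: 9.0304 km
W5: 24.1119 km
W6: 11.0499 km
W7: 21.6658 km
W8: 4.0284 km
W9: 8.0959 km
Threshold 8.55 km: W8 (4.0284 km), W9 (8.0959 km) are within range.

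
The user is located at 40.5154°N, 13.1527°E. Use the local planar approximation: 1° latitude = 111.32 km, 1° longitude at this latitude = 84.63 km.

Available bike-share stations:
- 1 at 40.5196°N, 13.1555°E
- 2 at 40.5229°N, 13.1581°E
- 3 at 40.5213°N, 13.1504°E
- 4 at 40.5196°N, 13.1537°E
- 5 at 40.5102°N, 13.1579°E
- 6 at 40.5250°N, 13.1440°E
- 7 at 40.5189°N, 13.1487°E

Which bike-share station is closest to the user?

4

Distances from 40.5154°N, 13.1527°E:
1: √((0.0042·111.32)² + (0.0028·84.63)²) = √(0.218597 + 0.056152) = 0.5242 km
2: √((0.0075·111.32)² + (0.0054·84.63)²) = √(0.697058 + 0.208851) = 0.9518 km
3: √((0.0059·111.32)² + (-0.0023·84.63)²) = √(0.431370 + 0.037888) = 0.6850 km
4: √((0.0042·111.32)² + (0.0010·84.63)²) = √(0.218597 + 0.007162) = 0.4751 km
5: √((-0.0052·111.32)² + (0.0052·84.63)²) = √(0.335084 + 0.193667) = 0.7272 km
6: √((0.0096·111.32)² + (-0.0087·84.63)²) = √(1.142060 + 0.542110) = 1.2978 km
7: √((0.0035·111.32)² + (-0.0040·84.63)²) = √(0.151804 + 0.114596) = 0.5161 km
Minimum: 4 at 0.4751 km.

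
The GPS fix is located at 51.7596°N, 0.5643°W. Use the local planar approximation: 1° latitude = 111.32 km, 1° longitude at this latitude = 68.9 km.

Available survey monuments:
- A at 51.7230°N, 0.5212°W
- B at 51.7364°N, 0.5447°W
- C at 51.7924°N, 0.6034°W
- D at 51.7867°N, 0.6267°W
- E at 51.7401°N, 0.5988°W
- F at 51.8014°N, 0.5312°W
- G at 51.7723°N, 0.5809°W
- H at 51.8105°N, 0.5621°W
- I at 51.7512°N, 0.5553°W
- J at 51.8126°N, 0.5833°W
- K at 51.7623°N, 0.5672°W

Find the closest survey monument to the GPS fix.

K

Distances from 51.7596°N, 0.5643°W:
A: 5.0417 km
B: 2.9144 km
C: 4.5376 km
D: 5.2522 km
E: 3.2191 km
F: 5.1820 km
G: 1.8185 km
H: 5.6682 km
I: 1.1220 km
J: 6.0434 km
K: 0.3609 km
Minimum: K at 0.3609 km.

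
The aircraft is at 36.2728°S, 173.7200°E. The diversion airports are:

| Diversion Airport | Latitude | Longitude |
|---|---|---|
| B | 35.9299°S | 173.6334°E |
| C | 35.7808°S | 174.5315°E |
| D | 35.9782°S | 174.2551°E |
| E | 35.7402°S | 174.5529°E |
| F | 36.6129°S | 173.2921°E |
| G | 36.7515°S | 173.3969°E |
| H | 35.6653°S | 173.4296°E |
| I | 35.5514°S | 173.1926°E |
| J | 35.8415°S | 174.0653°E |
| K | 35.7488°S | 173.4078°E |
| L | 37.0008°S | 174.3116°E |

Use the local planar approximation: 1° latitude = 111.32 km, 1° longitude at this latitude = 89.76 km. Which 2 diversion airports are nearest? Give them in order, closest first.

Distances from 36.2728°S, 173.7200°E:
B: √((0.3429·111.32)² + (-0.0866·89.76)²) = √(1457.073184 + 60.422887) = 38.9551 km
C: √((0.4920·111.32)² + (0.8115·89.76)²) = √(2999.691558 + 5305.700563) = 91.1339 km
D: √((0.2946·111.32)² + (0.5351·89.76)²) = √(1075.503629 + 2306.936231) = 58.1587 km
E: √((0.5326·111.32)² + (0.8329·89.76)²) = √(3515.189315 + 5589.222671) = 95.4170 km
F: √((-0.3401·111.32)² + (-0.4279·89.76)²) = √(1433.374451 + 1475.197816) = 53.9312 km
G: √((-0.4787·111.32)² + (-0.3231·89.76)²) = √(2839.705158 + 841.084450) = 60.6695 km
H: √((0.6075·111.32)² + (-0.2904·89.76)²) = √(4573.397604 + 679.452204) = 72.4765 km
I: √((0.7214·111.32)² + (-0.5274·89.76)²) = √(6449.093468 + 2241.021065) = 93.2208 km
J: √((0.4313·111.32)² + (0.3453·89.76)²) = √(2305.182488 + 960.635970) = 57.1473 km
K: √((0.5240·111.32)² + (-0.3122·89.76)²) = √(3402.584892 + 785.292564) = 64.7138 km
L: √((-0.7280·111.32)² + (0.5916·89.76)²) = √(6567.637198 + 2819.824103) = 96.8889 km
Sorted: B (38.9551 km) < F (53.9312 km) < J (57.1473 km) < D (58.1587 km) < …

B, F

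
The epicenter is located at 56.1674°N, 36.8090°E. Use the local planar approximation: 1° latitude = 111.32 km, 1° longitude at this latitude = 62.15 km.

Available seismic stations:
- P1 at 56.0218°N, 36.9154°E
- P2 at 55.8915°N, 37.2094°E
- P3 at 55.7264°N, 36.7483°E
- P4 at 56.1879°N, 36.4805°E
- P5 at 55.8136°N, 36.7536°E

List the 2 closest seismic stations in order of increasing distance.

P1, P4

Distances from 56.1674°N, 36.8090°E:
P1: √((-0.1456·111.32)² + (0.1064·62.15)²) = √(262.705488 + 43.728595) = 17.5053 km
P2: √((-0.2759·111.32)² + (0.4004·62.15)²) = √(943.299917 + 619.256257) = 39.5292 km
P3: √((-0.4410·111.32)² + (-0.0607·62.15)²) = √(2410.036246 + 14.231794) = 49.2369 km
P4: √((0.0205·111.32)² + (-0.3285·62.15)²) = √(5.207798 + 416.824285) = 20.5434 km
P5: √((-0.3538·111.32)² + (-0.0554·62.15)²) = √(1551.179485 + 11.855006) = 39.5352 km
Sorted: P1 (17.5053 km) < P4 (20.5434 km) < P2 (39.5292 km) < P5 (39.5352 km) < …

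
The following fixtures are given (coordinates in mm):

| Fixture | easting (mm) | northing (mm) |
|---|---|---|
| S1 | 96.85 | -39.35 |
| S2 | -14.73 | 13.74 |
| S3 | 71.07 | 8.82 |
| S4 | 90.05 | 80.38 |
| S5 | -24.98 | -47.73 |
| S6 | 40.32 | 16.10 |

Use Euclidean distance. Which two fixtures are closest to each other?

S3 and S6

Pairwise distances:
S3–S6: √((-30.75)² + (7.28)²) = √(945.5625 + 52.9984) = 31.60 mm
S1–S3: √((-25.78)² + (48.17)²) = √(664.6084 + 2320.3489) = 54.63 mm
S2–S6: √((55.05)² + (2.36)²) = √(3030.5025 + 5.5696) = 55.10 mm
S2–S5: √((-10.25)² + (-61.47)²) = √(105.0625 + 3778.5609) = 62.32 mm
S3–S4: √((18.98)² + (71.56)²) = √(360.2404 + 5120.8336) = 74.03 mm
S1–S6: √((-56.53)² + (55.45)²) = √(3195.6409 + 3074.7025) = 79.19 mm
S4–S6: √((-49.73)² + (-64.28)²) = √(2473.0729 + 4131.9184) = 81.27 mm
S2–S3: √((85.80)² + (-4.92)²) = √(7361.6400 + 24.2064) = 85.94 mm
S5–S6: √((65.30)² + (63.83)²) = √(4264.0900 + 4074.2689) = 91.31 mm
S3–S5: √((-96.05)² + (-56.55)²) = √(9225.6025 + 3197.9025) = 111.46 mm
S1–S4: √((-6.80)² + (119.73)²) = √(46.2400 + 14335.2729) = 119.92 mm
S1–S5: √((-121.83)² + (-8.38)²) = √(14842.5489 + 70.2244) = 122.12 mm
S1–S2: √((-111.58)² + (53.09)²) = √(12450.0964 + 2818.5481) = 123.57 mm
S2–S4: √((104.78)² + (66.64)²) = √(10978.8484 + 4440.8896) = 124.18 mm
S4–S5: √((-115.03)² + (-128.11)²) = √(13231.9009 + 16412.1721) = 172.17 mm
Closest pair: S3–S6 at 31.60 mm.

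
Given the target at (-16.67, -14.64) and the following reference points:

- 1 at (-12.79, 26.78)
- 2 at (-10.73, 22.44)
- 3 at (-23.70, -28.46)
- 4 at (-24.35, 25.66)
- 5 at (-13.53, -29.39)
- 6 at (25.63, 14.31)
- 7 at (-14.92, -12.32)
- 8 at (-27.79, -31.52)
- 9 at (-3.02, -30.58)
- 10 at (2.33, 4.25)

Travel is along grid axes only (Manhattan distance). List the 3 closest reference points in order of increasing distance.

7, 5, 3

Distances from (-16.67, -14.64):
1: |3.88| + |41.42| = 3.88 + 41.42 = 45.30
2: |5.94| + |37.08| = 5.94 + 37.08 = 43.02
3: |-7.03| + |-13.82| = 7.03 + 13.82 = 20.85
4: |-7.68| + |40.30| = 7.68 + 40.30 = 47.98
5: |3.14| + |-14.75| = 3.14 + 14.75 = 17.89
6: |42.30| + |28.95| = 42.30 + 28.95 = 71.25
7: |1.75| + |2.32| = 1.75 + 2.32 = 4.07
8: |-11.12| + |-16.88| = 11.12 + 16.88 = 28.00
9: |13.65| + |-15.94| = 13.65 + 15.94 = 29.59
10: |19.00| + |18.89| = 19.00 + 18.89 = 37.89
Sorted: 7 (4.07) < 5 (17.89) < 3 (20.85) < 8 (28.00) < 9 (29.59) < …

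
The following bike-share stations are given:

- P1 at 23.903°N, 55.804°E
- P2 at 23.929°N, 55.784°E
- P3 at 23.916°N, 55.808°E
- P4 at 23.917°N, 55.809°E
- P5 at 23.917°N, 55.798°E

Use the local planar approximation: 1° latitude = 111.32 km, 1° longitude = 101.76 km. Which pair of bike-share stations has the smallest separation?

P3 and P4

Pairwise distances:
P1–P2: 3.538 km
P1–P3: 1.503 km
P1–P4: 1.639 km
P1–P5: 1.674 km
P2–P3: 2.839 km
P2–P4: 2.873 km
P2–P5: 1.953 km
P3–P4: 0.151 km
P3–P5: 1.024 km
P4–P5: 1.119 km
Closest pair: P3–P4 at 0.151 km.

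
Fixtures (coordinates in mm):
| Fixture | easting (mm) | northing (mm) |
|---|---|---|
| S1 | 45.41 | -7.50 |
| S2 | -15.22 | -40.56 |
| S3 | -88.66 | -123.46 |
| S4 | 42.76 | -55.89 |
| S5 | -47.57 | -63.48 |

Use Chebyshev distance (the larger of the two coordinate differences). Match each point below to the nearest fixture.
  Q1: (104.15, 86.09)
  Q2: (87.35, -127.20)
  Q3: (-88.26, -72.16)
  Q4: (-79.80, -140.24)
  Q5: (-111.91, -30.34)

Q1→S1; Q2→S4; Q3→S5; Q4→S3; Q5→S5

Q1 at (104.15, 86.09):
  S1: max(|-58.74|, |-93.59|) = 93.59 mm
  S2: max(|-119.37|, |-126.65|) = 126.65 mm
  S3: max(|-192.81|, |-209.55|) = 209.55 mm
  S4: max(|-61.39|, |-141.98|) = 141.98 mm
  S5: max(|-151.72|, |-149.57|) = 151.72 mm
  → nearest: S1 (93.59 mm)
Q2 at (87.35, -127.20):
  S1: max(|-41.94|, |119.70|) = 119.70 mm
  S2: max(|-102.57|, |86.64|) = 102.57 mm
  S3: max(|-176.01|, |3.74|) = 176.01 mm
  S4: max(|-44.59|, |71.31|) = 71.31 mm
  S5: max(|-134.92|, |63.72|) = 134.92 mm
  → nearest: S4 (71.31 mm)
Q3 at (-88.26, -72.16):
  S1: max(|133.67|, |64.66|) = 133.67 mm
  S2: max(|73.04|, |31.60|) = 73.04 mm
  S3: max(|-0.40|, |-51.30|) = 51.30 mm
  S4: max(|131.02|, |16.27|) = 131.02 mm
  S5: max(|40.69|, |8.68|) = 40.69 mm
  → nearest: S5 (40.69 mm)
Q4 at (-79.80, -140.24):
  S1: max(|125.21|, |132.74|) = 132.74 mm
  S2: max(|64.58|, |99.68|) = 99.68 mm
  S3: max(|-8.86|, |16.78|) = 16.78 mm
  S4: max(|122.56|, |84.35|) = 122.56 mm
  S5: max(|32.23|, |76.76|) = 76.76 mm
  → nearest: S3 (16.78 mm)
Q5 at (-111.91, -30.34):
  S1: max(|157.32|, |22.84|) = 157.32 mm
  S2: max(|96.69|, |-10.22|) = 96.69 mm
  S3: max(|23.25|, |-93.12|) = 93.12 mm
  S4: max(|154.67|, |-25.55|) = 154.67 mm
  S5: max(|64.34|, |-33.14|) = 64.34 mm
  → nearest: S5 (64.34 mm)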